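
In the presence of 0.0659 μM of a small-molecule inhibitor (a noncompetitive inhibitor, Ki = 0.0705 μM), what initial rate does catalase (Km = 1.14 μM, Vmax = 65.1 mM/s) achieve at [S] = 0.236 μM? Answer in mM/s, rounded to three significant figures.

With α = 1 + [I]/Ki = 1 + 0.0659/0.0705 = 1.935, the noncompetitive rate law is v = (Vmax/α)·[S] / (Km + [S]).
v = (65.1/1.935)×0.236 / (1.14 + 0.236) = 7.941/1.376 = 5.77 mM/s.

5.77 mM/s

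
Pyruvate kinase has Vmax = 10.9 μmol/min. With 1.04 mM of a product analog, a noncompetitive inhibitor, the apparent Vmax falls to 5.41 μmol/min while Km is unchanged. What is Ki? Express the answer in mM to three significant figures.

Noncompetitive: Vmax,app = Vmax/α with α = 1 + [I]/Ki.
α = Vmax/Vmax,app = 10.9/5.41 = 2.015.
Since α = 1 + [I]/Ki, [I]/Ki = 2.015 − 1 = 1.015 and Ki = 1.04/1.015 = 1.02 mM.

1.02 mM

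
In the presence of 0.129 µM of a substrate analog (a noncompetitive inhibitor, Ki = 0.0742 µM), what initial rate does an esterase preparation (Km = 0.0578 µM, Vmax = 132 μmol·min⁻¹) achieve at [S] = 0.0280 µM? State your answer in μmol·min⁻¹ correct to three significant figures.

15.7 μmol·min⁻¹

α = 1 + [I]/Ki = 1 + 0.129/0.0742 = 2.739.
For a noncompetitive inhibitor, Vmax is reduced to Vmax/α while Km is unchanged: Km,app = 0.0578 µM, Vmax,app = 48.2 μmol·min⁻¹.
v = Vmax,app·[S]/(Km,app + [S]) = 48.2 × 0.0280/(0.0578 + 0.0280) = 15.7 μmol·min⁻¹.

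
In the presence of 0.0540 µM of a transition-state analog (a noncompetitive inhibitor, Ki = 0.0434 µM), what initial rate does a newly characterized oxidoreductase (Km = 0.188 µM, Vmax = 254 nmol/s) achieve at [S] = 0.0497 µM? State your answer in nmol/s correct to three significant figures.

23.7 nmol/s

With α = 1 + [I]/Ki = 1 + 0.0540/0.0434 = 2.244, the noncompetitive rate law is v = (Vmax/α)·[S] / (Km + [S]).
v = (254/2.244)×0.0497 / (0.188 + 0.0497) = 5.625/0.2377 = 23.7 nmol/s.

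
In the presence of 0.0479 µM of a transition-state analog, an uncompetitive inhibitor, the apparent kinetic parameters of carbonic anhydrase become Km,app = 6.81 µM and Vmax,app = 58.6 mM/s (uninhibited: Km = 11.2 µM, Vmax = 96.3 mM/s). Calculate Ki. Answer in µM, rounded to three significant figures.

Uncompetitive: Vmax,app = Vmax/α (and Km,app = Km/α) with α = 1 + [I]/Ki.
α = Vmax/Vmax,app = 96.3/58.6 = 1.643.
Ki = [I]/(α − 1) = 0.0479/0.6433 = 0.0745 µM.

0.0745 µM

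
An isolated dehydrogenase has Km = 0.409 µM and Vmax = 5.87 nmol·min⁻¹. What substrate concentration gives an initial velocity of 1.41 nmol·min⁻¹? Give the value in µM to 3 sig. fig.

The required fractional saturation is v/Vmax = 1.41/5.87 = 0.2402.
Then [S]/(Km+[S]) = 0.2402 ⇒ [S] = 0.409 × 0.2402/(1 − 0.2402) = 0.129 µM.

0.129 µM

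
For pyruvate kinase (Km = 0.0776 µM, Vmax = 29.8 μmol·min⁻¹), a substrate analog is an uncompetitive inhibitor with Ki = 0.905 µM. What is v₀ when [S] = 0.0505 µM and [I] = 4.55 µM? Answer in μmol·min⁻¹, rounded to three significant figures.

3.94 μmol·min⁻¹

α = 1 + [I]/Ki = 1 + 4.55/0.905 = 6.028.
For an uncompetitive inhibitor, both parameters are divided by α, giving Vmax/α and Km/α: Km,app = 0.0129 µM, Vmax,app = 4.94 μmol·min⁻¹.
v = Vmax,app·[S]/(Km,app + [S]) = 4.94 × 0.0505/(0.0129 + 0.0505) = 3.94 μmol·min⁻¹.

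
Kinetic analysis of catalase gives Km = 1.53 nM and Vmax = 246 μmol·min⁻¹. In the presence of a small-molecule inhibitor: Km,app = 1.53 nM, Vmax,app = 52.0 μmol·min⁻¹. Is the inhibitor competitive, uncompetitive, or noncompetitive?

Vmax decreases (246 → 52.0 μmol·min⁻¹) while Km is unchanged — pure noncompetitive inhibition.

noncompetitive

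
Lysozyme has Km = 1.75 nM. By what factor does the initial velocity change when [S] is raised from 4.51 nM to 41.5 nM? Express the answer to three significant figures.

1.33

The fractional saturations are [S]/(Km+[S]) = 4.51/6.260 = 0.7204 and 41.5/43.25 = 0.9595.
v₂/v₁ is just their ratio: 0.9595/0.7204 = 1.33.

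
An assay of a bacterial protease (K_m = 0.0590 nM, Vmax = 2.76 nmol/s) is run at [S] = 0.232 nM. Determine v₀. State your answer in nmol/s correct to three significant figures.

v = Vmax·[S]/(Km + [S]) = 2.76 × 0.232 / (0.0590 + 0.232)
  = 0.6403 / 0.2910 = 2.20 nmol/s.

2.20 nmol/s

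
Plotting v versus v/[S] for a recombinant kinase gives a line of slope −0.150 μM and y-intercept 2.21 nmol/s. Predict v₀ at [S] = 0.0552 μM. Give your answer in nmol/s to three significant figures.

In the Eadie–Hofstee form v = Vmax − Km·(v/[S]), the slope is −Km and the intercept is Vmax, so Km = 0.150 μM and Vmax = 2.21 nmol/s.
v = 2.21 × 0.0552/(0.150 + 0.0552) = 0.595 nmol/s.

0.595 nmol/s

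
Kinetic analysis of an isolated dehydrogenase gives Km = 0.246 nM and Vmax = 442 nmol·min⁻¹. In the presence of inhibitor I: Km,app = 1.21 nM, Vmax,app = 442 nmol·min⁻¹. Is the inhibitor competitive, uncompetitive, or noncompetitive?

Km increases (0.246 → 1.21 nM) while Vmax is unchanged — the hallmark of competitive inhibition.

competitive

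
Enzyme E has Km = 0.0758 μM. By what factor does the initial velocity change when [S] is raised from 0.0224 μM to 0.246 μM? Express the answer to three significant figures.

The fractional saturations are [S]/(Km+[S]) = 0.0224/0.09820 = 0.2281 and 0.246/0.3218 = 0.7644.
v₂/v₁ is just their ratio: 0.7644/0.2281 = 3.35.

3.35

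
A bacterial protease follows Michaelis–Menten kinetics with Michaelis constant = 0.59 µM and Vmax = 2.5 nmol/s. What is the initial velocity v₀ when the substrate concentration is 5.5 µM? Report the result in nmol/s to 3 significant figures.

2.26 nmol/s

v = Vmax·[S]/(Km + [S]) = 2.5 × 5.5 / (0.59 + 5.5)
  = 13.75 / 6.090 = 2.26 nmol/s.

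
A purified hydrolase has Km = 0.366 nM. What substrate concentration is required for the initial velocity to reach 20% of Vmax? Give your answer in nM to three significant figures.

0.0915 nM

v/Vmax = [S]/(Km+[S]) = 0.2, so [S] = Km·0.2/(1 − 0.2) = 0.366 × 0.2500.
[S] = 0.0915 nM.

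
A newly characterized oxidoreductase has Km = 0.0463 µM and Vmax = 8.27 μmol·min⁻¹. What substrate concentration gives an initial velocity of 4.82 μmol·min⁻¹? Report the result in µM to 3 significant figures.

0.0647 µM

Rearranging v = Vmax[S]/(Km+[S]) gives [S] = Km·v/(Vmax − v).
[S] = 0.0463 × 4.82 / (8.27 − 4.82) = 0.2232/3.450 = 0.0647 µM.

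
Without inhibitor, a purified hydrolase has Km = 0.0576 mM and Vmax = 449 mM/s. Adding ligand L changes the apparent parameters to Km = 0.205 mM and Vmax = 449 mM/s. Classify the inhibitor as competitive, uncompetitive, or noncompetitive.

competitive

Km increases (0.0576 → 0.205 mM) while Vmax is unchanged — the hallmark of competitive inhibition.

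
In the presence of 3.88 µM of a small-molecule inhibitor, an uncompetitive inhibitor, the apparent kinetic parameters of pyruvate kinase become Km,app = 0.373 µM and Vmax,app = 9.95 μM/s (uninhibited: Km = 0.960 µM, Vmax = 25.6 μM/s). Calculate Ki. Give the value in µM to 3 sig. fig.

Uncompetitive: Vmax,app = Vmax/α (and Km,app = Km/α) with α = 1 + [I]/Ki.
α = Vmax/Vmax,app = 25.6/9.95 = 2.573.
Ki = [I]/(α − 1) = 3.88/1.573 = 2.47 µM.

2.47 µM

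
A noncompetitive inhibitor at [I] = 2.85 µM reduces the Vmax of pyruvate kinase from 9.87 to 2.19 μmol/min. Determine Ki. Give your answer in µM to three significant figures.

Noncompetitive: Vmax,app = Vmax/α with α = 1 + [I]/Ki.
α = Vmax/Vmax,app = 9.87/2.19 = 4.507.
Since α = 1 + [I]/Ki, [I]/Ki = 4.507 − 1 = 3.507 and Ki = 2.85/3.507 = 0.813 µM.

0.813 µM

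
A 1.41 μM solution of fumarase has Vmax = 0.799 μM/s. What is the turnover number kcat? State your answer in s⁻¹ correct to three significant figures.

0.567 s⁻¹

kcat = Vmax/[E]total = 0.799 μM/s / 1.41 μM = 0.567 s⁻¹.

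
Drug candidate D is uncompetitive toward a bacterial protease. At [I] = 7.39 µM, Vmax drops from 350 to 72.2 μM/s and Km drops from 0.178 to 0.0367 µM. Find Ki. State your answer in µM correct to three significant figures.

1.92 µM

Uncompetitive: Vmax,app = Vmax/α (and Km,app = Km/α) with α = 1 + [I]/Ki.
α = Vmax/Vmax,app = 350/72.2 = 4.848.
Since α = 1 + [I]/Ki, [I]/Ki = 4.848 − 1 = 3.848 and Ki = 7.39/3.848 = 1.92 µM.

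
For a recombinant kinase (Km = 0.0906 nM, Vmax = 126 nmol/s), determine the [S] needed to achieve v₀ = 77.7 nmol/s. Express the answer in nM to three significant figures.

0.146 nM

Rearranging v = Vmax[S]/(Km+[S]) gives [S] = Km·v/(Vmax − v).
[S] = 0.0906 × 77.7 / (126 − 77.7) = 7.040/48.30 = 0.146 nM.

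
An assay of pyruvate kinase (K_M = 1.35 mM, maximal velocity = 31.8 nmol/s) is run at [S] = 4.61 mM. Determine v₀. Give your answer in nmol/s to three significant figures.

[S]/(Km+[S]) = 4.61/5.960 = 0.7735, the fractional saturation.
v = 0.7735 × Vmax = 0.7735 × 31.8 = 24.6 nmol/s.

24.6 nmol/s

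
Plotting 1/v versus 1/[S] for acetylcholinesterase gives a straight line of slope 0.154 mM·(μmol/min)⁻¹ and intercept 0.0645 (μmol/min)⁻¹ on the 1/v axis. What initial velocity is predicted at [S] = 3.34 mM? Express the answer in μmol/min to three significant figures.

The y-intercept is 1/Vmax, so Vmax = 1/0.0645 = 15.5 μmol/min.
The slope is Km/Vmax, so Km = 0.154 × 15.5 = 2.39 mM.
Then v = 15.5 × 3.34/(2.39 + 3.34) = 9.04 μmol/min.

9.04 μmol/min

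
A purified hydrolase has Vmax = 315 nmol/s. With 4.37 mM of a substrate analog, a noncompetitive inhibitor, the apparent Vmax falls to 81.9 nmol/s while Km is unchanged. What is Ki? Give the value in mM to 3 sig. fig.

Noncompetitive: Vmax,app = Vmax/α with α = 1 + [I]/Ki.
α = Vmax/Vmax,app = 315/81.9 = 3.846.
Ki = [I]/(α − 1) = 4.37/2.846 = 1.54 mM.

1.54 mM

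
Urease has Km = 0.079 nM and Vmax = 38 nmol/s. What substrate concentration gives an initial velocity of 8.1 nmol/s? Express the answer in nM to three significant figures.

Rearranging v = Vmax[S]/(Km+[S]) gives [S] = Km·v/(Vmax − v).
[S] = 0.079 × 8.1 / (38 − 8.1) = 0.6399/29.90 = 0.0214 nM.

0.0214 nM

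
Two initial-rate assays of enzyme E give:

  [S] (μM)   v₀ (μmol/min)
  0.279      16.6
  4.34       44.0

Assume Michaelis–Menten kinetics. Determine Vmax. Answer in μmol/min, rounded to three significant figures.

From v = Vmax[S]/(Km+[S]), each point gives Vmax = v(Km+[S])/[S].
Equating: 16.6(Km+0.279)/0.279 = 44.0(Km+4.34)/4.34.
59.50·Km + 16.6 = 10.14·Km + 44.0, so (59.50 − 10.14)·Km = 44.0 − 16.6.
Km = 27.40/49.36 = 0.555 μM; then Vmax = 16.6(0.555+0.279)/0.279 = 49.6 μmol/min.

49.6 μmol/min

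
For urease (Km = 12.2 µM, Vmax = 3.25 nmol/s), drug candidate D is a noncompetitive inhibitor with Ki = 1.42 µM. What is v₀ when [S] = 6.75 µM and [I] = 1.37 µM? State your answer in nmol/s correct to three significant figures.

α = 1 + [I]/Ki = 1 + 1.37/1.42 = 1.965.
For a noncompetitive inhibitor, Vmax is reduced to Vmax/α while Km is unchanged: Km,app = 12.2 µM, Vmax,app = 1.65 nmol/s.
v = Vmax,app·[S]/(Km,app + [S]) = 1.65 × 6.75/(12.2 + 6.75) = 0.589 nmol/s.

0.589 nmol/s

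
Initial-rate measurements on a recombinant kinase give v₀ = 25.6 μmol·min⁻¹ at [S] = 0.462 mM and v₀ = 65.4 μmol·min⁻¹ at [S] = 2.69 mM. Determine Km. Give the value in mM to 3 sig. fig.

1.28 mM

From v = Vmax[S]/(Km+[S]), each point gives Vmax = v(Km+[S])/[S].
Equating: 25.6(Km+0.462)/0.462 = 65.4(Km+2.69)/2.69.
55.41·Km + 25.6 = 24.31·Km + 65.4, so (55.41 − 24.31)·Km = 65.4 − 25.6.
Km = 39.80/31.10 = 1.28 mM; then Vmax = 25.6(1.28+0.462)/0.462 = 96.5 μmol·min⁻¹.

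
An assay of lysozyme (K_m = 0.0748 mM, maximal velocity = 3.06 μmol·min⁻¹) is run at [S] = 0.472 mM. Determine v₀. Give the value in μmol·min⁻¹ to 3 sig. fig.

2.64 μmol·min⁻¹

[S]/(Km+[S]) = 0.472/0.5468 = 0.8632, the fractional saturation.
v = 0.8632 × Vmax = 0.8632 × 3.06 = 2.64 μmol·min⁻¹.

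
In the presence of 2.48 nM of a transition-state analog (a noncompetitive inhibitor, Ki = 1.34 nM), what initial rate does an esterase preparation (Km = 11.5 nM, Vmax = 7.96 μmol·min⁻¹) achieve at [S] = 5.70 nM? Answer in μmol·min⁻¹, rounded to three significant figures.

α = 1 + [I]/Ki = 1 + 2.48/1.34 = 2.851.
For a noncompetitive inhibitor, Vmax is reduced to Vmax/α while Km is unchanged: Km,app = 11.5 nM, Vmax,app = 2.79 μmol·min⁻¹.
v = Vmax,app·[S]/(Km,app + [S]) = 2.79 × 5.70/(11.5 + 5.70) = 0.925 μmol·min⁻¹.

0.925 μmol·min⁻¹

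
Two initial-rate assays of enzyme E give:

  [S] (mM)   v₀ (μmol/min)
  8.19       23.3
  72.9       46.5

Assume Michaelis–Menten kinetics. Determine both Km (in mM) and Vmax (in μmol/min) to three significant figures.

Km = 10.5 mM; Vmax = 53.2 μmol/min

From v = Vmax[S]/(Km+[S]), each point gives Vmax = v(Km+[S])/[S].
Equating: 23.3(Km+8.19)/8.19 = 46.5(Km+72.9)/72.9.
2.845·Km + 23.3 = 0.6379·Km + 46.5, so (2.845 − 0.6379)·Km = 46.5 − 23.3.
Km = 23.20/2.207 = 10.5 mM; then Vmax = 23.3(10.5+8.19)/8.19 = 53.2 μmol/min.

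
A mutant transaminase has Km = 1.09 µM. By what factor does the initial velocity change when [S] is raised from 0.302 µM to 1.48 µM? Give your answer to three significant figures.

Since Vmax cancels, v₂/v₁ = [S]₂(Km+[S]₁) / [S]₁(Km+[S]₂).
= 1.48×(1.09+0.302) / (0.302×(1.09+1.48)) = 2.060/0.7761 = 2.65.

2.65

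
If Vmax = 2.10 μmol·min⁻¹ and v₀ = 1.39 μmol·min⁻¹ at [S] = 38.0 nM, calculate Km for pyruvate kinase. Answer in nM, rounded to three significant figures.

From v = Vmax[S]/(Km+[S]), Km = [S](Vmax − v)/v.
Km = 38.0 × (2.10 − 1.39) / 1.39 = 26.98/1.39 = 19.4 nM.

19.4 nM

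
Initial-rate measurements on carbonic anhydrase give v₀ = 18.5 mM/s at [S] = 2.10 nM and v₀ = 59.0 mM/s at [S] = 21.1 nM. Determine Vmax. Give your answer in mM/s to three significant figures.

77.8 mM/s

From v = Vmax[S]/(Km+[S]), each point gives Vmax = v(Km+[S])/[S].
Equating: 18.5(Km+2.10)/2.10 = 59.0(Km+21.1)/21.1.
8.810·Km + 18.5 = 2.796·Km + 59.0, so (8.810 − 2.796)·Km = 59.0 − 18.5.
Km = 40.50/6.013 = 6.74 nM; then Vmax = 18.5(6.74+2.10)/2.10 = 77.8 mM/s.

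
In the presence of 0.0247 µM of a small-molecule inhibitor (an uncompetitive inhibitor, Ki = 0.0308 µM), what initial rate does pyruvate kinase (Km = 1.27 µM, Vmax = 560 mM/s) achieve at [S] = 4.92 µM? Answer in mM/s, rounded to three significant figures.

α = 1 + [I]/Ki = 1 + 0.0247/0.0308 = 1.802.
For an uncompetitive inhibitor, both parameters are divided by α, giving Vmax/α and Km/α: Km,app = 0.705 µM, Vmax,app = 311 mM/s.
v = Vmax,app·[S]/(Km,app + [S]) = 311 × 4.92/(0.705 + 4.92) = 272 mM/s.

272 mM/s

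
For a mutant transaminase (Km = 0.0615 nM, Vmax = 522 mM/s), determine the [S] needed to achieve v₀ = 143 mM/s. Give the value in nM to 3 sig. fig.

Rearranging v = Vmax[S]/(Km+[S]) gives [S] = Km·v/(Vmax − v).
[S] = 0.0615 × 143 / (522 − 143) = 8.794/379.0 = 0.0232 nM.

0.0232 nM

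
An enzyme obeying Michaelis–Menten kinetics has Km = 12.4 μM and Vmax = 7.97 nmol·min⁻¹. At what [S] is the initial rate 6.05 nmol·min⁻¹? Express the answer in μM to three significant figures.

39.1 μM

Rearranging v = Vmax[S]/(Km+[S]) gives [S] = Km·v/(Vmax − v).
[S] = 12.4 × 6.05 / (7.97 − 6.05) = 75.02/1.920 = 39.1 μM.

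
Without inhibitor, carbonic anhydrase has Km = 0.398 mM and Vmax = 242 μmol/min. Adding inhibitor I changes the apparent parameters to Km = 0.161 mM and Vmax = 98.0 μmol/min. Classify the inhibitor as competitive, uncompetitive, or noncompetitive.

Both Km and Vmax decrease by the same factor (~2.47-fold) — characteristic of uncompetitive inhibition.

uncompetitive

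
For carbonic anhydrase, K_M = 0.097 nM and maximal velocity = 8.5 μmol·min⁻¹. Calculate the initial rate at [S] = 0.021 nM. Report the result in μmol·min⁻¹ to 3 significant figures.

v = Vmax·[S]/(Km + [S]) = 8.5 × 0.021 / (0.097 + 0.021)
  = 0.1785 / 0.1180 = 1.51 μmol·min⁻¹.

1.51 μmol·min⁻¹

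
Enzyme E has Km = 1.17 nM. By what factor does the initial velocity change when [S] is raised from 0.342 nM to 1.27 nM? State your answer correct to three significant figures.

2.30

The fractional saturations are [S]/(Km+[S]) = 0.342/1.512 = 0.2262 and 1.27/2.440 = 0.5205.
v₂/v₁ is just their ratio: 0.5205/0.2262 = 2.30.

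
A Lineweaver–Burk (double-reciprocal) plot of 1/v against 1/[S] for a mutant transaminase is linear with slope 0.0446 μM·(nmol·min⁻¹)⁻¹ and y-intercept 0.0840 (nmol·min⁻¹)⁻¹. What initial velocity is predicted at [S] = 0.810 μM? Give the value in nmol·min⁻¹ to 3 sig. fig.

7.19 nmol·min⁻¹

The y-intercept is 1/Vmax, so Vmax = 1/0.0840 = 11.9 nmol·min⁻¹.
The slope is Km/Vmax, so Km = 0.0446 × 11.9 = 0.531 μM.
Then v = 11.9 × 0.810/(0.531 + 0.810) = 7.19 nmol·min⁻¹.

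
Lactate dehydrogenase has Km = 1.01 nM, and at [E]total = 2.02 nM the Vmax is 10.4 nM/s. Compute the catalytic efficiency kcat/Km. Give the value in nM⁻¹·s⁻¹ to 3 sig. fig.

5.10 nM⁻¹·s⁻¹

kcat = Vmax/[E]total = 10.4/2.02 = 5.15 s⁻¹.
kcat/Km = 5.15/1.01 = 5.10 nM⁻¹·s⁻¹.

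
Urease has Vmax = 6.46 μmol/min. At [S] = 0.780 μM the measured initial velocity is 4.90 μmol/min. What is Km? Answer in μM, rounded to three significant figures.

0.248 μM

From v = Vmax[S]/(Km+[S]), Km = [S](Vmax − v)/v.
Km = 0.780 × (6.46 − 4.90) / 4.90 = 1.217/4.90 = 0.248 μM.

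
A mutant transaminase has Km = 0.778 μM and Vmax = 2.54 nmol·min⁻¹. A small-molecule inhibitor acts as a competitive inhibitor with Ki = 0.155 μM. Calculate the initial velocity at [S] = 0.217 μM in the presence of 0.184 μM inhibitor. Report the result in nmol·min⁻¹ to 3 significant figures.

α = 1 + [I]/Ki = 1 + 0.184/0.155 = 2.187.
For a competitive inhibitor, Vmax is unchanged and the apparent Km becomes α·Km: Km,app = 1.70 μM, Vmax,app = 2.54 nmol·min⁻¹.
v = Vmax,app·[S]/(Km,app + [S]) = 2.54 × 0.217/(1.70 + 0.217) = 0.287 nmol·min⁻¹.

0.287 nmol·min⁻¹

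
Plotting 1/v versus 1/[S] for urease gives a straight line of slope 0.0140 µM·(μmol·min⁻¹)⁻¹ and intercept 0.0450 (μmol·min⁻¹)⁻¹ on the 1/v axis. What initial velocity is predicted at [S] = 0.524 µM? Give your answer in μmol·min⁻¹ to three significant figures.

The y-intercept is 1/Vmax, so Vmax = 1/0.0450 = 22.2 μmol·min⁻¹.
The slope is Km/Vmax, so Km = 0.0140 × 22.2 = 0.311 µM.
Then v = 22.2 × 0.524/(0.311 + 0.524) = 13.9 μmol·min⁻¹.

13.9 μmol·min⁻¹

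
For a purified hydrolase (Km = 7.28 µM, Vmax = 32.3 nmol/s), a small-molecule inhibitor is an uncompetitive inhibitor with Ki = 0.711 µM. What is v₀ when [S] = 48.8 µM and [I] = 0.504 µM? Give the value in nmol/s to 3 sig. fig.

With α = 1 + [I]/Ki = 1 + 0.504/0.711 = 1.709, the uncompetitive rate law is v = (Vmax/α)·[S] / (Km/α + [S]).
v = (32.3/1.709)×48.8 / (7.28/1.709 + 48.8) = 922.4/53.06 = 17.4 nmol/s.

17.4 nmol/s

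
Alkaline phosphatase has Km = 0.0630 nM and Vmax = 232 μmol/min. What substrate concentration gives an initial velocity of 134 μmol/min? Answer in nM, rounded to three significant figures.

0.0861 nM

Rearranging v = Vmax[S]/(Km+[S]) gives [S] = Km·v/(Vmax − v).
[S] = 0.0630 × 134 / (232 − 134) = 8.442/98.00 = 0.0861 nM.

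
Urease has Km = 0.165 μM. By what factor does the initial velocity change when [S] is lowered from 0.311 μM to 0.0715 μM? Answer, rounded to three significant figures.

The fractional saturations are [S]/(Km+[S]) = 0.311/0.4760 = 0.6534 and 0.0715/0.2365 = 0.3023.
v₂/v₁ is just their ratio: 0.3023/0.6534 = 0.463.

0.463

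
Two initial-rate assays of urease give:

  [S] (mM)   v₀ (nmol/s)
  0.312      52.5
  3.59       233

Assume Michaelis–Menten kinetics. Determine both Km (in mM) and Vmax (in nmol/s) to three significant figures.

Km = 1.75 mM; Vmax = 346 nmol/s

In reciprocal form, 1/v = (Km/Vmax)·(1/[S]) + 1/Vmax. The two points give (1/[S], 1/v) = (3.205, 0.01905) and (0.2786, 0.004292).
Slope = (0.01905 − 0.004292)/(3.205 − 0.2786) = 0.005042; intercept = 0.01905 − 0.005042×3.205 = 0.002887.
Vmax = 1/intercept = 346 nmol/s; Km = slope × Vmax = 0.005042 × 346 = 1.75 mM.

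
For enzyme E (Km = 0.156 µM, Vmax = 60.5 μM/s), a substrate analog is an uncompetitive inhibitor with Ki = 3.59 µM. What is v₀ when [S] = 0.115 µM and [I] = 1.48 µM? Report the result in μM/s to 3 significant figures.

21.9 μM/s

α = 1 + [I]/Ki = 1 + 1.48/3.59 = 1.412.
For an uncompetitive inhibitor, both parameters are divided by α, giving Vmax/α and Km/α: Km,app = 0.110 µM, Vmax,app = 42.8 μM/s.
v = Vmax,app·[S]/(Km,app + [S]) = 42.8 × 0.115/(0.110 + 0.115) = 21.9 μM/s.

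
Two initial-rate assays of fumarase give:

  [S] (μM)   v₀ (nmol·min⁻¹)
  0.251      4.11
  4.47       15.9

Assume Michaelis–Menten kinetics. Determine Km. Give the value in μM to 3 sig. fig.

In reciprocal form, 1/v = (Km/Vmax)·(1/[S]) + 1/Vmax. The two points give (1/[S], 1/v) = (3.984, 0.2433) and (0.2237, 0.06289).
Slope = (0.2433 − 0.06289)/(3.984 − 0.2237) = 0.04798; intercept = 0.2433 − 0.04798×3.984 = 0.05216.
Vmax = 1/intercept = 19.2 nmol·min⁻¹; Km = slope × Vmax = 0.04798 × 19.2 = 0.920 μM.

0.920 μM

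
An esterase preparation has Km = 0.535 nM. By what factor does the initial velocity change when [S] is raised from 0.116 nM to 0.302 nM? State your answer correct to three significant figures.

Since Vmax cancels, v₂/v₁ = [S]₂(Km+[S]₁) / [S]₁(Km+[S]₂).
= 0.302×(0.535+0.116) / (0.116×(0.535+0.302)) = 0.1966/0.09709 = 2.02.

2.02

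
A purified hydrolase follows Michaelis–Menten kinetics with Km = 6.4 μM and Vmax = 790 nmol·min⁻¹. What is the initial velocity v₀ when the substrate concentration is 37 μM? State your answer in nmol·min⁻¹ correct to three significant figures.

v = Vmax·[S]/(Km + [S]) = 790 × 37 / (6.4 + 37)
  = 29230 / 43.40 = 674 nmol·min⁻¹.

674 nmol·min⁻¹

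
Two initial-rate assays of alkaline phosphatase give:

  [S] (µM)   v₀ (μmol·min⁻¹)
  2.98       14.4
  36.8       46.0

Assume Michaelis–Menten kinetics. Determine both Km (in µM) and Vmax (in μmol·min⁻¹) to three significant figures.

Km = 8.82 µM; Vmax = 57.0 μmol·min⁻¹

From v = Vmax[S]/(Km+[S]), each point gives Vmax = v(Km+[S])/[S].
Equating: 14.4(Km+2.98)/2.98 = 46.0(Km+36.8)/36.8.
4.832·Km + 14.4 = 1.250·Km + 46.0, so (4.832 − 1.250)·Km = 46.0 − 14.4.
Km = 31.60/3.582 = 8.82 µM; then Vmax = 14.4(8.82+2.98)/2.98 = 57.0 μmol·min⁻¹.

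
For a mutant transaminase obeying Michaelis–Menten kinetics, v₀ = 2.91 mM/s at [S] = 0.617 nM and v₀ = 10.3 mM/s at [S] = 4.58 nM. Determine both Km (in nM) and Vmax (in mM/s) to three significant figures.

Km = 2.99 nM; Vmax = 17.0 mM/s

In reciprocal form, 1/v = (Km/Vmax)·(1/[S]) + 1/Vmax. The two points give (1/[S], 1/v) = (1.621, 0.3436) and (0.2183, 0.09709).
Slope = (0.3436 − 0.09709)/(1.621 − 0.2183) = 0.1758; intercept = 0.3436 − 0.1758×1.621 = 0.05870.
Vmax = 1/intercept = 17.0 mM/s; Km = slope × Vmax = 0.1758 × 17.0 = 2.99 nM.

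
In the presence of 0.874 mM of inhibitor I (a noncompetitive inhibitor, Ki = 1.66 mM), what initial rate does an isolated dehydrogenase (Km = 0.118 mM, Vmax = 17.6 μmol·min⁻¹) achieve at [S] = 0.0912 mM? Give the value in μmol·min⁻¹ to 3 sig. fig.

5.03 μmol·min⁻¹

With α = 1 + [I]/Ki = 1 + 0.874/1.66 = 1.527, the noncompetitive rate law is v = (Vmax/α)·[S] / (Km + [S]).
v = (17.6/1.527)×0.0912 / (0.118 + 0.0912) = 1.051/0.2092 = 5.03 μmol·min⁻¹.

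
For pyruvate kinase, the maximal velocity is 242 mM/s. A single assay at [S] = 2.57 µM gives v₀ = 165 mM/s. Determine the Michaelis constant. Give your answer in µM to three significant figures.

From v = Vmax[S]/(Km+[S]), Km = [S](Vmax − v)/v.
Km = 2.57 × (242 − 165) / 165 = 197.9/165 = 1.20 µM.

1.20 µM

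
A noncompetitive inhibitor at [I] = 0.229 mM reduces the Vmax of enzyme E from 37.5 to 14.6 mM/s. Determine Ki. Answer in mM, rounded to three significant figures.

0.146 mM

Noncompetitive: Vmax,app = Vmax/α with α = 1 + [I]/Ki.
α = Vmax/Vmax,app = 37.5/14.6 = 2.568.
Ki = [I]/(α − 1) = 0.229/1.568 = 0.146 mM.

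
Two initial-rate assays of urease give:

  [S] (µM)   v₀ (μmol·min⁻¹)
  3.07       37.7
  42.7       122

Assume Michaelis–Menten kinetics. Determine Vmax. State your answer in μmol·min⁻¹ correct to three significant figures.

From v = Vmax[S]/(Km+[S]), each point gives Vmax = v(Km+[S])/[S].
Equating: 37.7(Km+3.07)/3.07 = 122(Km+42.7)/42.7.
12.28·Km + 37.7 = 2.857·Km + 122, so (12.28 − 2.857)·Km = 122 − 37.7.
Km = 84.30/9.423 = 8.95 µM; then Vmax = 37.7(8.95+3.07)/3.07 = 148 μmol·min⁻¹.

148 μmol·min⁻¹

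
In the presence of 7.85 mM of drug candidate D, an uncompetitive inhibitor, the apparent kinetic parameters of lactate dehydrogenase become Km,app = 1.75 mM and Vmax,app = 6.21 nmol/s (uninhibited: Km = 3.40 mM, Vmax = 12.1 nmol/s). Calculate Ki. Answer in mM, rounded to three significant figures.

8.28 mM

Uncompetitive: Vmax,app = Vmax/α (and Km,app = Km/α) with α = 1 + [I]/Ki.
α = Vmax/Vmax,app = 12.1/6.21 = 1.948.
Ki = [I]/(α − 1) = 7.85/0.9485 = 8.28 mM.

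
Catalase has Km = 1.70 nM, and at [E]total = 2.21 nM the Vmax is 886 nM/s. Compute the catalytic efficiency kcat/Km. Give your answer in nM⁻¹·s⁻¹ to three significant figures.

236 nM⁻¹·s⁻¹

kcat = Vmax/[E]total = 886/2.21 = 401 s⁻¹.
kcat/Km = 401/1.70 = 236 nM⁻¹·s⁻¹.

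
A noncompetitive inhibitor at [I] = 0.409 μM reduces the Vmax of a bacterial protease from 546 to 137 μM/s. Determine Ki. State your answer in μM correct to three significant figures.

Noncompetitive: Vmax,app = Vmax/α with α = 1 + [I]/Ki.
α = Vmax/Vmax,app = 546/137 = 3.985.
Since α = 1 + [I]/Ki, [I]/Ki = 3.985 − 1 = 2.985 and Ki = 0.409/2.985 = 0.137 μM.

0.137 μM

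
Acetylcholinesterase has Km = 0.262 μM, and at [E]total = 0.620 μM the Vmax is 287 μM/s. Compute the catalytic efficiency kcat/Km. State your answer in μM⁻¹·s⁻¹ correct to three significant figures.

kcat = Vmax/[E]total = 287/0.620 = 463 s⁻¹.
kcat/Km = 463/0.262 = 1770 μM⁻¹·s⁻¹.

1770 μM⁻¹·s⁻¹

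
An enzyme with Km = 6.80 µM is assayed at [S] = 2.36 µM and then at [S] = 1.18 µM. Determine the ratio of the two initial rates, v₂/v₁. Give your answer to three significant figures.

The fractional saturations are [S]/(Km+[S]) = 2.36/9.160 = 0.2576 and 1.18/7.980 = 0.1479.
v₂/v₁ is just their ratio: 0.1479/0.2576 = 0.574.

0.574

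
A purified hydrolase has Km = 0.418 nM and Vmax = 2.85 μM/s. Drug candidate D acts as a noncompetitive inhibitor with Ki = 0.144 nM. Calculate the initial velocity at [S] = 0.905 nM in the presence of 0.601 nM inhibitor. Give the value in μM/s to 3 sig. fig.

0.377 μM/s

α = 1 + [I]/Ki = 1 + 0.601/0.144 = 5.174.
For a noncompetitive inhibitor, Vmax is reduced to Vmax/α while Km is unchanged: Km,app = 0.418 nM, Vmax,app = 0.551 μM/s.
v = Vmax,app·[S]/(Km,app + [S]) = 0.551 × 0.905/(0.418 + 0.905) = 0.377 μM/s.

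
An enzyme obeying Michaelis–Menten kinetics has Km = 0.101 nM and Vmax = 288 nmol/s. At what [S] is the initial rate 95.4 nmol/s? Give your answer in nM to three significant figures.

0.0500 nM

Rearranging v = Vmax[S]/(Km+[S]) gives [S] = Km·v/(Vmax − v).
[S] = 0.101 × 95.4 / (288 − 95.4) = 9.635/192.6 = 0.0500 nM.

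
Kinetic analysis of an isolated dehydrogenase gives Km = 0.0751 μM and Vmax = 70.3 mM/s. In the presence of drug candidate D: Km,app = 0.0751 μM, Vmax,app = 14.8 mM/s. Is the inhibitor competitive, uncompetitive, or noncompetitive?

noncompetitive

Vmax decreases (70.3 → 14.8 mM/s) while Km is unchanged — pure noncompetitive inhibition.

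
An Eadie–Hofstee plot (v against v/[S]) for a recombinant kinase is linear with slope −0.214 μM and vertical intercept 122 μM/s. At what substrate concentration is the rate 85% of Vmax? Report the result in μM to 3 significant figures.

1.21 μM

The Eadie–Hofstee slope gives Km = 0.214 μM (slope = −Km).
v/Vmax = [S]/(Km+[S]) = 0.85 ⇒ [S] = Km·0.85/(1−0.85) = 0.214 × 5.667 = 1.21 μM.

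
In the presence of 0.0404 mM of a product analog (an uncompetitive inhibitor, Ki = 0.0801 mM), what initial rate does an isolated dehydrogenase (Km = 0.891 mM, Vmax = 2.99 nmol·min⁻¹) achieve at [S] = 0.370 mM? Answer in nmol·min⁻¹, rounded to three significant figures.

0.764 nmol·min⁻¹

α = 1 + [I]/Ki = 1 + 0.0404/0.0801 = 1.504.
For an uncompetitive inhibitor, both parameters are divided by α, giving Vmax/α and Km/α: Km,app = 0.592 mM, Vmax,app = 1.99 nmol·min⁻¹.
v = Vmax,app·[S]/(Km,app + [S]) = 1.99 × 0.370/(0.592 + 0.370) = 0.764 nmol·min⁻¹.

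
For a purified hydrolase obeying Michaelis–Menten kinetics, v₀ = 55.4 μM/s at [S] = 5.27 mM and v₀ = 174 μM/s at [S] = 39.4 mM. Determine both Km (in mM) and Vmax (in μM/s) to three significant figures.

In reciprocal form, 1/v = (Km/Vmax)·(1/[S]) + 1/Vmax. The two points give (1/[S], 1/v) = (0.1898, 0.01805) and (0.02538, 0.005747).
Slope = (0.01805 − 0.005747)/(0.1898 − 0.02538) = 0.07485; intercept = 0.01805 − 0.07485×0.1898 = 0.003847.
Vmax = 1/intercept = 260 μM/s; Km = slope × Vmax = 0.07485 × 260 = 19.5 mM.

Km = 19.5 mM; Vmax = 260 μM/s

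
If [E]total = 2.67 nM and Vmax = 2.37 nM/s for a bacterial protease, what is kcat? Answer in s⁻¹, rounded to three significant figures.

kcat = Vmax/[E]total = 2.37 nM/s / 2.67 nM = 0.888 s⁻¹.

0.888 s⁻¹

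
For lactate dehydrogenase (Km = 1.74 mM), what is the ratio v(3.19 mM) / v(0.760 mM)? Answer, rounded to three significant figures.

2.13

Since Vmax cancels, v₂/v₁ = [S]₂(Km+[S]₁) / [S]₁(Km+[S]₂).
= 3.19×(1.74+0.760) / (0.760×(1.74+3.19)) = 7.975/3.747 = 2.13.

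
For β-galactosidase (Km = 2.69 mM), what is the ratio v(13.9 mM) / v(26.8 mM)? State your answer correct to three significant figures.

0.922

Since Vmax cancels, v₂/v₁ = [S]₂(Km+[S]₁) / [S]₁(Km+[S]₂).
= 13.9×(2.69+26.8) / (26.8×(2.69+13.9)) = 409.9/444.6 = 0.922.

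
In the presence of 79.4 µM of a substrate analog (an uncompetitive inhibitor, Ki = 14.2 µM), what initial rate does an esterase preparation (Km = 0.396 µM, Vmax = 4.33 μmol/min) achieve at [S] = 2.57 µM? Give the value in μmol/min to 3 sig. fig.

With α = 1 + [I]/Ki = 1 + 79.4/14.2 = 6.592, the uncompetitive rate law is v = (Vmax/α)·[S] / (Km/α + [S]).
v = (4.33/6.592)×2.57 / (0.396/6.592 + 2.57) = 1.688/2.630 = 0.642 μmol/min.

0.642 μmol/min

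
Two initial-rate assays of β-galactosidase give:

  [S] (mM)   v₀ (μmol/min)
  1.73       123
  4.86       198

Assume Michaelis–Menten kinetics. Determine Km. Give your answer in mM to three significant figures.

In reciprocal form, 1/v = (Km/Vmax)·(1/[S]) + 1/Vmax. The two points give (1/[S], 1/v) = (0.5780, 0.008130) and (0.2058, 0.005051).
Slope = (0.008130 − 0.005051)/(0.5780 − 0.2058) = 0.008272; intercept = 0.008130 − 0.008272×0.5780 = 0.003348.
Vmax = 1/intercept = 299 μmol/min; Km = slope × Vmax = 0.008272 × 299 = 2.47 mM.

2.47 mM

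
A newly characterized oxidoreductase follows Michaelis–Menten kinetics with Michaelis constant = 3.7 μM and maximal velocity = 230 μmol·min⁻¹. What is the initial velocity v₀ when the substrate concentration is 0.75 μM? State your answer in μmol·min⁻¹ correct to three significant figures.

38.8 μmol·min⁻¹

v = Vmax·[S]/(Km + [S]) = 230 × 0.75 / (3.7 + 0.75)
  = 172.5 / 4.450 = 38.8 μmol·min⁻¹.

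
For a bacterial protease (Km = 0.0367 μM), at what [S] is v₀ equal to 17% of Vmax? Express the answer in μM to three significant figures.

0.00752 μM

v/Vmax = [S]/(Km+[S]) = 0.17, so [S] = Km·0.17/(1 − 0.17) = 0.0367 × 0.2048.
[S] = 0.00752 μM.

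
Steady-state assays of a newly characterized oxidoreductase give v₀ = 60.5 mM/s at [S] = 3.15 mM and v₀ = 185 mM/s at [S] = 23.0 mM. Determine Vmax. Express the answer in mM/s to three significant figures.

From v = Vmax[S]/(Km+[S]), each point gives Vmax = v(Km+[S])/[S].
Equating: 60.5(Km+3.15)/3.15 = 185(Km+23.0)/23.0.
19.21·Km + 60.5 = 8.043·Km + 185, so (19.21 − 8.043)·Km = 185 − 60.5.
Km = 124.5/11.16 = 11.2 mM; then Vmax = 60.5(11.2+3.15)/3.15 = 275 mM/s.

275 mM/s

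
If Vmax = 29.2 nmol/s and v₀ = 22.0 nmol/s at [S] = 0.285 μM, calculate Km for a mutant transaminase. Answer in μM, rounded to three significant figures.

From v = Vmax[S]/(Km+[S]), Km = [S](Vmax − v)/v.
Km = 0.285 × (29.2 − 22.0) / 22.0 = 2.052/22.0 = 0.0933 μM.

0.0933 μM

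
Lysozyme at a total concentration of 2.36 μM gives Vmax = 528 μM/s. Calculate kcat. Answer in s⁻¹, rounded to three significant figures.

224 s⁻¹

kcat = Vmax/[E]total = 528 μM/s / 2.36 μM = 224 s⁻¹.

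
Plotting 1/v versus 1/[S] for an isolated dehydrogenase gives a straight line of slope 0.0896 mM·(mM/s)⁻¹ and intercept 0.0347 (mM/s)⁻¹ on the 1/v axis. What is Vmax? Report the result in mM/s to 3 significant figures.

28.8 mM/s

The y-intercept of a Lineweaver–Burk plot equals 1/Vmax, so Vmax = 1/0.0347 = 28.8 mM/s.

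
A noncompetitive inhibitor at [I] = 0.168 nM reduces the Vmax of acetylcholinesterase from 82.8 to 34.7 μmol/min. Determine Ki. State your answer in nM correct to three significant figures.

0.121 nM

Noncompetitive: Vmax,app = Vmax/α with α = 1 + [I]/Ki.
α = Vmax/Vmax,app = 82.8/34.7 = 2.386.
Ki = [I]/(α − 1) = 0.168/1.386 = 0.121 nM.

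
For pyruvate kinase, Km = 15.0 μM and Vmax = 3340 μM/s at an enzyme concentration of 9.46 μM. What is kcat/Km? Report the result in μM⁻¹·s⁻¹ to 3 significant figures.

23.5 μM⁻¹·s⁻¹

kcat = Vmax/[E]total = 3340/9.46 = 353 s⁻¹.
kcat/Km = 353/15.0 = 23.5 μM⁻¹·s⁻¹.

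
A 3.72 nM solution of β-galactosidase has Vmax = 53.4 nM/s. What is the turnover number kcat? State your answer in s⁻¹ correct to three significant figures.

14.4 s⁻¹

kcat = Vmax/[E]total = 53.4 nM/s / 3.72 nM = 14.4 s⁻¹.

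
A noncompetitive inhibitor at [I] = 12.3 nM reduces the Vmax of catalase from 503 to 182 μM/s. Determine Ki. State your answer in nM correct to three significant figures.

6.97 nM

Noncompetitive: Vmax,app = Vmax/α with α = 1 + [I]/Ki.
α = Vmax/Vmax,app = 503/182 = 2.764.
Ki = [I]/(α − 1) = 12.3/1.764 = 6.97 nM.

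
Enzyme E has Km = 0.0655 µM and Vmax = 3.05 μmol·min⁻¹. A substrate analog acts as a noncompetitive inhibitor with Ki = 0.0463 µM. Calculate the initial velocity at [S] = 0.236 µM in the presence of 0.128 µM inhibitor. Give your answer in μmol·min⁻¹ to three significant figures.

0.634 μmol·min⁻¹

α = 1 + [I]/Ki = 1 + 0.128/0.0463 = 3.765.
For a noncompetitive inhibitor, Vmax is reduced to Vmax/α while Km is unchanged: Km,app = 0.0655 µM, Vmax,app = 0.810 μmol·min⁻¹.
v = Vmax,app·[S]/(Km,app + [S]) = 0.810 × 0.236/(0.0655 + 0.236) = 0.634 μmol·min⁻¹.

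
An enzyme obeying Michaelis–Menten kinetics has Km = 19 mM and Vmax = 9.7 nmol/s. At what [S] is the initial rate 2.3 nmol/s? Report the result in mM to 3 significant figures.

5.91 mM

The required fractional saturation is v/Vmax = 2.3/9.7 = 0.2371.
Then [S]/(Km+[S]) = 0.2371 ⇒ [S] = 19 × 0.2371/(1 − 0.2371) = 5.91 mM.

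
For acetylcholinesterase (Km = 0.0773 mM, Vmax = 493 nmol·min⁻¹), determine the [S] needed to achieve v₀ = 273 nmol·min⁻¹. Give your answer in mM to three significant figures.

0.0959 mM

The required fractional saturation is v/Vmax = 273/493 = 0.5538.
Then [S]/(Km+[S]) = 0.5538 ⇒ [S] = 0.0773 × 0.5538/(1 − 0.5538) = 0.0959 mM.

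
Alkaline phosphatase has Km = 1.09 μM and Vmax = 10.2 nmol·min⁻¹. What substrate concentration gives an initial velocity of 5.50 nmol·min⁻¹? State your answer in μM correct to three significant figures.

1.28 μM

Rearranging v = Vmax[S]/(Km+[S]) gives [S] = Km·v/(Vmax − v).
[S] = 1.09 × 5.50 / (10.2 − 5.50) = 5.995/4.700 = 1.28 μM.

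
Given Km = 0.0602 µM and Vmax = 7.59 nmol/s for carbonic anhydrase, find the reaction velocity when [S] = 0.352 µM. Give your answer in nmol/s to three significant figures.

[S]/(Km+[S]) = 0.352/0.4122 = 0.8540, the fractional saturation.
v = 0.8540 × Vmax = 0.8540 × 7.59 = 6.48 nmol/s.

6.48 nmol/s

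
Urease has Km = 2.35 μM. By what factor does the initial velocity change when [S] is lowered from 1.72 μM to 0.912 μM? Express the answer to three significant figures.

The fractional saturations are [S]/(Km+[S]) = 1.72/4.070 = 0.4226 and 0.912/3.262 = 0.2796.
v₂/v₁ is just their ratio: 0.2796/0.4226 = 0.662.

0.662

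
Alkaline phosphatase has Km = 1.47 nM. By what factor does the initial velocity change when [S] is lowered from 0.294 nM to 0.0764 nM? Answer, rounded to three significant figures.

The fractional saturations are [S]/(Km+[S]) = 0.294/1.764 = 0.1667 and 0.0764/1.546 = 0.04941.
v₂/v₁ is just their ratio: 0.04941/0.1667 = 0.296.

0.296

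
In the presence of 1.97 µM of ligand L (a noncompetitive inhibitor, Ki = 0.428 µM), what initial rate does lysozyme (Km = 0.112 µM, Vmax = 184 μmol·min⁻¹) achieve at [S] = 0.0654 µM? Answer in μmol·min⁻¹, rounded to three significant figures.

12.1 μmol·min⁻¹

With α = 1 + [I]/Ki = 1 + 1.97/0.428 = 5.603, the noncompetitive rate law is v = (Vmax/α)·[S] / (Km + [S]).
v = (184/5.603)×0.0654 / (0.112 + 0.0654) = 2.148/0.1774 = 12.1 μmol·min⁻¹.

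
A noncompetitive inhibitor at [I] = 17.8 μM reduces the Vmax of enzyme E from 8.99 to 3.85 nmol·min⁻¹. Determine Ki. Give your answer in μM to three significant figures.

13.3 μM

Noncompetitive: Vmax,app = Vmax/α with α = 1 + [I]/Ki.
α = Vmax/Vmax,app = 8.99/3.85 = 2.335.
Ki = [I]/(α − 1) = 17.8/1.335 = 13.3 μM.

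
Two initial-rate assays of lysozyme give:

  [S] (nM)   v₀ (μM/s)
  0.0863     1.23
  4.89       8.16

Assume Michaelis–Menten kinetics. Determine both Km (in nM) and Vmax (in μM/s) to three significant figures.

From v = Vmax[S]/(Km+[S]), each point gives Vmax = v(Km+[S])/[S].
Equating: 1.23(Km+0.0863)/0.0863 = 8.16(Km+4.89)/4.89.
14.25·Km + 1.23 = 1.669·Km + 8.16, so (14.25 − 1.669)·Km = 8.16 − 1.23.
Km = 6.930/12.58 = 0.551 nM; then Vmax = 1.23(0.551+0.0863)/0.0863 = 9.08 μM/s.

Km = 0.551 nM; Vmax = 9.08 μM/s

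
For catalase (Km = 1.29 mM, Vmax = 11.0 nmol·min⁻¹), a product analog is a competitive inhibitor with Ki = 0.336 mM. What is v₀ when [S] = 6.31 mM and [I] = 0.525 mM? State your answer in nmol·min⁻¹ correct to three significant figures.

With α = 1 + [I]/Ki = 1 + 0.525/0.336 = 2.562, the competitive rate law is v = Vmax[S] / (αKm + [S]).
v = 11.0×6.31 / (2.562×1.29 + 6.31) = 69.41/9.616 = 7.22 nmol·min⁻¹.

7.22 nmol·min⁻¹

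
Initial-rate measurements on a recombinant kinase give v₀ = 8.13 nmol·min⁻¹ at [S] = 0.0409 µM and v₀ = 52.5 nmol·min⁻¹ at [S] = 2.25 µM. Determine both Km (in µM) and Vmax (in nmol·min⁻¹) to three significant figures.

From v = Vmax[S]/(Km+[S]), each point gives Vmax = v(Km+[S])/[S].
Equating: 8.13(Km+0.0409)/0.0409 = 52.5(Km+2.25)/2.25.
198.8·Km + 8.13 = 23.33·Km + 52.5, so (198.8 − 23.33)·Km = 52.5 − 8.13.
Km = 44.37/175.4 = 0.253 µM; then Vmax = 8.13(0.253+0.0409)/0.0409 = 58.4 nmol·min⁻¹.

Km = 0.253 µM; Vmax = 58.4 nmol·min⁻¹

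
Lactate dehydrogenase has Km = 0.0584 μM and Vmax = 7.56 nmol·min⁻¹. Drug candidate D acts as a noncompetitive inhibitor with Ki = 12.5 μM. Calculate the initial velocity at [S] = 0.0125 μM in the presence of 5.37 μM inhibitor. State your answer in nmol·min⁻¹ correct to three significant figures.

0.932 nmol·min⁻¹

With α = 1 + [I]/Ki = 1 + 5.37/12.5 = 1.430, the noncompetitive rate law is v = (Vmax/α)·[S] / (Km + [S]).
v = (7.56/1.430)×0.0125 / (0.0584 + 0.0125) = 0.06610/0.07090 = 0.932 nmol·min⁻¹.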